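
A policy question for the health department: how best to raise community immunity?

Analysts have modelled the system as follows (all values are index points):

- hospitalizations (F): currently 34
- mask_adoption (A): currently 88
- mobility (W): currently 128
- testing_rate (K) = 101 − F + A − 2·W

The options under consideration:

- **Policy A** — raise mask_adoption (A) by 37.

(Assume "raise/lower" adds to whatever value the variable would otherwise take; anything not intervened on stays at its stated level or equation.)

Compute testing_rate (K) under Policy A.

-64

Policy A (A + 37):
  F = 34
  A = 88 + 37 = 125
  W = 128
  K = 101 − 34 + 125 − 2·128 = -64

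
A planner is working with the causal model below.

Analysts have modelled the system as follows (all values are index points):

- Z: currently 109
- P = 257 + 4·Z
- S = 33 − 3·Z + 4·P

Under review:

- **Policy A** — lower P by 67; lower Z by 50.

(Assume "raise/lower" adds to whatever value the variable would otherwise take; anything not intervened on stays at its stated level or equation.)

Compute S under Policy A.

Policy A (P − 67, Z − 50):
  Z = 109 − 50 = 59
  P = 257 + 4·59 (−67 from intervention) = 426
  S = 33 − 3·59 + 4·426 = 1560

1560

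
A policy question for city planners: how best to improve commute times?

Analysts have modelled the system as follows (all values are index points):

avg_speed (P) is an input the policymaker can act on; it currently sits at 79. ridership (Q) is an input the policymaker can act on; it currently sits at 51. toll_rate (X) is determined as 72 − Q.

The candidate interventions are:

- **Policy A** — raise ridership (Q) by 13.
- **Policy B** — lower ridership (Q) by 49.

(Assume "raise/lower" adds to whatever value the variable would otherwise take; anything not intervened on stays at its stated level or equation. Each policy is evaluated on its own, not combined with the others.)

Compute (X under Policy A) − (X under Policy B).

-62

Policy A (Q + 13):
  Q = 51 + 13 = 64
  X = 72 − 64 = 8
Policy B (Q − 49):
  Q = 51 − 49 = 2
  X = 72 − 2 = 70
X: 8 − 70 = -62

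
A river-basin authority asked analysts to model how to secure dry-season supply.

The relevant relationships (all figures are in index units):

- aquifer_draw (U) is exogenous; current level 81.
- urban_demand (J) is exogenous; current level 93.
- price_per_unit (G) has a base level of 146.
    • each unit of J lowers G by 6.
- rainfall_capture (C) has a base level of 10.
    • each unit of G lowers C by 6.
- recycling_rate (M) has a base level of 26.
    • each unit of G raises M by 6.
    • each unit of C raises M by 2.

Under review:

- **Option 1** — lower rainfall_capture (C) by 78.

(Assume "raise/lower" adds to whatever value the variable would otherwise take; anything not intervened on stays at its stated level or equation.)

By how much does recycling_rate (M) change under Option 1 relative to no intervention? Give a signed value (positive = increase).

Baseline:
  J = 93
  G = 146 − 6·93 = -412
  C = 10 − 6·(-412) = 2482
  M = 26 + 6·(-412) + 2·2482 = 2518
Option 1 (C − 78):
  J = 93
  G = 146 − 6·93 = -412
  C = 10 − 6·(-412) (−78 from intervention) = 2404
  M = 26 + 6·(-412) + 2·2404 = 2362
Change in M: 2362 − 2518 = -156

-156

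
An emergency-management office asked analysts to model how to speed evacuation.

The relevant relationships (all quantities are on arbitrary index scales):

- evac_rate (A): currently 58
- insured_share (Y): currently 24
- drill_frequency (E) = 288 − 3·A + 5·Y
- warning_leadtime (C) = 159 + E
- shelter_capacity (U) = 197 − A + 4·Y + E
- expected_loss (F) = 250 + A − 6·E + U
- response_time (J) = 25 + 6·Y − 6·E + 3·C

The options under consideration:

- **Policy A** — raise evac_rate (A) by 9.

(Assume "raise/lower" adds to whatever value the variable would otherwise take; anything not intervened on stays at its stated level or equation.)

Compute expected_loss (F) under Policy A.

-492

Policy A (A + 9):
  A = 58 + 9 = 67
  Y = 24
  E = 288 − 3·67 + 5·24 = 207
  U = 197 − 67 + 4·24 + 207 = 433
  F = 250 + 67 − 6·207 + 433 = -492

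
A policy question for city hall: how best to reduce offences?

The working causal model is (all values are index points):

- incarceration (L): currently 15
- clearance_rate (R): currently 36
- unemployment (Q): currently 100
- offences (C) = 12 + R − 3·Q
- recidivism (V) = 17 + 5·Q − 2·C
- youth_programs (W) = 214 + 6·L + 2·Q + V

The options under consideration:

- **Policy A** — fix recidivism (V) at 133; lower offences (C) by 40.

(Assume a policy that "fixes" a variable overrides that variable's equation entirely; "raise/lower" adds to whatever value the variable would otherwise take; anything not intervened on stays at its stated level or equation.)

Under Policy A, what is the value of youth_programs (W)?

Policy A (V := 133, C − 40):
  L = 15
  R = 36
  Q = 100
  C = 12 + 36 − 3·100 (−40 from intervention) = -292
  V = 133
  W = 214 + 6·15 + 2·100 + 133 = 637

637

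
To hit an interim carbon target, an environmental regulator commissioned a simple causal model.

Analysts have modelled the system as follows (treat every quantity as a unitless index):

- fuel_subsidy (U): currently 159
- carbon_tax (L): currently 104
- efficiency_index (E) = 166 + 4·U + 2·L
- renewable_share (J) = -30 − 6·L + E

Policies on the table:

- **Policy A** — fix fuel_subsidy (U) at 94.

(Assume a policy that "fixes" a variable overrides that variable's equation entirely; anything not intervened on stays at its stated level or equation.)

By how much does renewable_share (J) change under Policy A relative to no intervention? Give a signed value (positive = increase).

-260

Baseline:
  U = 159
  L = 104
  E = 166 + 4·159 + 2·104 = 1010
  J = -30 − 6·104 + 1010 = 356
Policy A (U := 94):
  U = 94
  L = 104
  E = 166 + 4·94 + 2·104 = 750
  J = -30 − 6·104 + 750 = 96
Change in J: 96 − 356 = -260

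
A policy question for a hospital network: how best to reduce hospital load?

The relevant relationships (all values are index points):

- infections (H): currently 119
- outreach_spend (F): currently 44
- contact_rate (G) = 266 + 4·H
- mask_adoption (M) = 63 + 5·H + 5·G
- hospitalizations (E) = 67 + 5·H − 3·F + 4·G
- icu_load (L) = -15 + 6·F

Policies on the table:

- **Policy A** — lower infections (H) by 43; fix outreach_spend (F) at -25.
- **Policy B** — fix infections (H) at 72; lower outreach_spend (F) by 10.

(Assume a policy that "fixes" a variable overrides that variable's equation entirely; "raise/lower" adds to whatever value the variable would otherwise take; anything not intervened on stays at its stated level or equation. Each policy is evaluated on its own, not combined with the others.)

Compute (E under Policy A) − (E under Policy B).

261

Policy A (H − 43, F := -25):
  H = 119 − 43 = 76
  F = -25
  G = 266 + 4·76 = 570
  E = 67 + 5·76 − 3·(-25) + 4·570 = 2802
Policy B (H := 72, F − 10):
  H = 72
  F = 44 − 10 = 34
  G = 266 + 4·72 = 554
  E = 67 + 5·72 − 3·34 + 4·554 = 2541
E: 2802 − 2541 = 261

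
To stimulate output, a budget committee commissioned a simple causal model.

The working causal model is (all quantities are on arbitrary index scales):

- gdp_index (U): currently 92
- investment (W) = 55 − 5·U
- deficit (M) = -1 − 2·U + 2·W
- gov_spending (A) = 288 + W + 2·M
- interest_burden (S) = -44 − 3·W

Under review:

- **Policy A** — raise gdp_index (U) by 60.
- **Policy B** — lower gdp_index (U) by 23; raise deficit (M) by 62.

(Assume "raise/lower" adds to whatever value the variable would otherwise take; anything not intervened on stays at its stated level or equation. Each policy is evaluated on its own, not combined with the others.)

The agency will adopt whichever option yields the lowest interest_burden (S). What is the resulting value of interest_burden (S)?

826

Policy A (U + 60):
  U = 92 + 60 = 152
  W = 55 − 5·152 = -705
  S = -44 − 3·(-705) = 2071
Policy B (U − 23, M + 62):
  U = 92 − 23 = 69
  W = 55 − 5·69 = -290
  S = -44 − 3·(-290) = 826
Comparing — Policy A: S=2071, Policy B: S=826. Lowest is 826 (Policy B).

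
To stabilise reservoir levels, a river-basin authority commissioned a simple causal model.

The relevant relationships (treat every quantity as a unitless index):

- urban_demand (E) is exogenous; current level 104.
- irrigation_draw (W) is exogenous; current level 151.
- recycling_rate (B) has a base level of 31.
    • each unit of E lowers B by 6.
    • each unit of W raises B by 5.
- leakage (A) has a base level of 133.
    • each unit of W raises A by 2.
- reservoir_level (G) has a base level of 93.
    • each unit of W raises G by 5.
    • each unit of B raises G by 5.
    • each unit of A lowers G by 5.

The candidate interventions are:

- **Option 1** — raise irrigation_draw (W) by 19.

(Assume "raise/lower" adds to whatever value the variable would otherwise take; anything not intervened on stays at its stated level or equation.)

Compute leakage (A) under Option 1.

Option 1 (W + 19):
  W = 151 + 19 = 170
  A = 133 + 2·170 = 473

473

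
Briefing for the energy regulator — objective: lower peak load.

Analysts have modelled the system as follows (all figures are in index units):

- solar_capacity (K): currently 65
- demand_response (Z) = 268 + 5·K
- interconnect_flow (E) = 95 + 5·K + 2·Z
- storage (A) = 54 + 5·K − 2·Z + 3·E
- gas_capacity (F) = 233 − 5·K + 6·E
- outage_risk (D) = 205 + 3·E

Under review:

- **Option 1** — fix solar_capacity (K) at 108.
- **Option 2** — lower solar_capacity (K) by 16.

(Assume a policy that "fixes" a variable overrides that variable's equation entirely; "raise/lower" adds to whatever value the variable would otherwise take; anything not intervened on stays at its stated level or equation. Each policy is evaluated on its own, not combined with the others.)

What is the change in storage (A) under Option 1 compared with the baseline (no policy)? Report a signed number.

Baseline:
  K = 65
  Z = 268 + 5·65 = 593
  E = 95 + 5·65 + 2·593 = 1606
  A = 54 + 5·65 − 2·593 + 3·1606 = 4011
Option 1 (K := 108):
  K = 108
  Z = 268 + 5·108 = 808
  E = 95 + 5·108 + 2·808 = 2251
  A = 54 + 5·108 − 2·808 + 3·2251 = 5731
Change in A: 5731 − 4011 = 1720

1720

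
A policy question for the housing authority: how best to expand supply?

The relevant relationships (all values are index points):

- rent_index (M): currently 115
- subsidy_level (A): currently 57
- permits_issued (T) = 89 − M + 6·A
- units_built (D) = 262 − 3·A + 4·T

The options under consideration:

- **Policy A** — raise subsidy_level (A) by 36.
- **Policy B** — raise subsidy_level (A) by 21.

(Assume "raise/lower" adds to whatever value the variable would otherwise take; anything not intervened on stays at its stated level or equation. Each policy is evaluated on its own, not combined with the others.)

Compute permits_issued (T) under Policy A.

Policy A (A + 36):
  M = 115
  A = 57 + 36 = 93
  T = 89 − 115 + 6·93 = 532

532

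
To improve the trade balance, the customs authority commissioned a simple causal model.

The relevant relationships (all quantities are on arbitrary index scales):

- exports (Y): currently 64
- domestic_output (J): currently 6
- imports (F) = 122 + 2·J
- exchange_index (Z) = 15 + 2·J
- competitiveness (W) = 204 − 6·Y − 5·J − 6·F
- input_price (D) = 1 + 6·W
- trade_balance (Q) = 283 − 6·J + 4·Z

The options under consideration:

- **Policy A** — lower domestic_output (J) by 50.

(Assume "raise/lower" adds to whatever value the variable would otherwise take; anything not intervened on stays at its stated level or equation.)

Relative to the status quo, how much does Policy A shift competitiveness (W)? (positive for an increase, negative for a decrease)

850

Baseline:
  Y = 64
  J = 6
  F = 122 + 2·6 = 134
  W = 204 − 6·64 − 5·6 − 6·134 = -1014
Policy A (J − 50):
  Y = 64
  J = 6 − 50 = -44
  F = 122 + 2·(-44) = 34
  W = 204 − 6·64 − 5·(-44) − 6·34 = -164
Change in W: -164 − (-1014) = 850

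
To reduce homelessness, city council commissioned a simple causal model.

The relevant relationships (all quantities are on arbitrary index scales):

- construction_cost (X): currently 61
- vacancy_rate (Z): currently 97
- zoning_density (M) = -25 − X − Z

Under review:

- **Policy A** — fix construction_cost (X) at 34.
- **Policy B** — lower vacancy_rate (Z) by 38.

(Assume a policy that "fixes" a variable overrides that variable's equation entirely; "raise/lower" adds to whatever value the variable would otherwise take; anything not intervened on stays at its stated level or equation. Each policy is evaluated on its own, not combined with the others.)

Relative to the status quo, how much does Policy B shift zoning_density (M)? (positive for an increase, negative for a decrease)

38

Baseline:
  X = 61
  Z = 97
  M = -25 − 61 − 97 = -183
Policy B (Z − 38):
  X = 61
  Z = 97 − 38 = 59
  M = -25 − 61 − 59 = -145
Change in M: -145 − (-183) = 38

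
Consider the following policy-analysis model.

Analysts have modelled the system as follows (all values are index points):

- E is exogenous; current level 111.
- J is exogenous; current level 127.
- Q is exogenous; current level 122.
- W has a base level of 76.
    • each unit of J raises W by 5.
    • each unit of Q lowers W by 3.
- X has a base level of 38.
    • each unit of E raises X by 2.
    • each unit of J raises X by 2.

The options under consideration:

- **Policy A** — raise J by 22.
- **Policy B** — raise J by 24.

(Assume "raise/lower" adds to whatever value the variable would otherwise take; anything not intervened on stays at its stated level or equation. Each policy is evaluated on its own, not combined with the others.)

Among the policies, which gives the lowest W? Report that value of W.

455

Policy A (J + 22):
  J = 127 + 22 = 149
  Q = 122
  W = 76 + 5·149 − 3·122 = 455
Policy B (J + 24):
  J = 127 + 24 = 151
  Q = 122
  W = 76 + 5·151 − 3·122 = 465
Comparing — Policy A: W=455, Policy B: W=465. Lowest is 455 (Policy A).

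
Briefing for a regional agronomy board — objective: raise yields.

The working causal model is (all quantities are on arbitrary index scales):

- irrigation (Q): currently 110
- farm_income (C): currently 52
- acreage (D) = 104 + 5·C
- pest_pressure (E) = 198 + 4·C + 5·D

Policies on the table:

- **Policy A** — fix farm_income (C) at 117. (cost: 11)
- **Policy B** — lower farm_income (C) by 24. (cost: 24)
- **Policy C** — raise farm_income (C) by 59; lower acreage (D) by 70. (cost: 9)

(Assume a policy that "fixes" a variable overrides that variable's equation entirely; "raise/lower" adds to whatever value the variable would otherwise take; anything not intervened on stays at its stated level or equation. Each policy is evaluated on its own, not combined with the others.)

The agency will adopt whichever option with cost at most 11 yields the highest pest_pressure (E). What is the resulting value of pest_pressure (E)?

4111

Policy A (C := 117):
  C = 117
  D = 104 + 5·117 = 689
  E = 198 + 4·117 + 5·689 = 4111
Policy C (C + 59, D − 70):
  C = 52 + 59 = 111
  D = 104 + 5·111 (−70 from intervention) = 589
  E = 198 + 4·111 + 5·589 = 3587
Comparing — Policy A: E=4111, Policy C: E=3587. Highest is 4111 (Policy A).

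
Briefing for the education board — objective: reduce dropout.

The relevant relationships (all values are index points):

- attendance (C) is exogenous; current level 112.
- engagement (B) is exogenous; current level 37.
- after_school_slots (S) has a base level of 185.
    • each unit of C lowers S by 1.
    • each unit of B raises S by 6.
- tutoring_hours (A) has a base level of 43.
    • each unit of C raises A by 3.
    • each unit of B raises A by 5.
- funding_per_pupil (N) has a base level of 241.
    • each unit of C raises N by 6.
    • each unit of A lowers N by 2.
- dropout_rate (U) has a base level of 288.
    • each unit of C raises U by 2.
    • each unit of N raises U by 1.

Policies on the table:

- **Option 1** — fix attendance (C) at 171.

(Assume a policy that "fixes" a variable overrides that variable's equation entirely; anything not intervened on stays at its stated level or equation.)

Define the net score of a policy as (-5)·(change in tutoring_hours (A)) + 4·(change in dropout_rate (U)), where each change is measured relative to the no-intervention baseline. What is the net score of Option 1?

Baseline:
  C = 112
  B = 37
  A = 43 + 3·112 + 5·37 = 564
  N = 241 + 6·112 − 2·564 = -215
  U = 288 + 2·112 + (-215) = 297
Option 1 (C := 171):
  C = 171
  B = 37
  A = 43 + 3·171 + 5·37 = 741
  N = 241 + 6·171 − 2·741 = -215
  U = 288 + 2·171 + (-215) = 415
ΔA = 741 − 564 = 177; ΔU = 415 − 297 = 118
Score = (-5)·177 + 4·118 = -413

-413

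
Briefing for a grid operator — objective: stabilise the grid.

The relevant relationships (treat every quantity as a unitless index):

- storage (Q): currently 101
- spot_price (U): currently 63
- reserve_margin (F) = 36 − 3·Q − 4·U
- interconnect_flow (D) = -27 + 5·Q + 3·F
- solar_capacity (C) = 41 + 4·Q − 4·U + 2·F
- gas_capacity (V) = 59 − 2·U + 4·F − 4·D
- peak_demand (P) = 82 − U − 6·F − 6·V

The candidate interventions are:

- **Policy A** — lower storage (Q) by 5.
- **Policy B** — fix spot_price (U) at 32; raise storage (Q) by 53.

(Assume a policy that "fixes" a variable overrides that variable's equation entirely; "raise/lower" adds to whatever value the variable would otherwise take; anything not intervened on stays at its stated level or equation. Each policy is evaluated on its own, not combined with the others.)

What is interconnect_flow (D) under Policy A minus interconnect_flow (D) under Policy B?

Policy A (Q − 5):
  Q = 101 − 5 = 96
  U = 63
  F = 36 − 3·96 − 4·63 = -504
  D = -27 + 5·96 + 3·(-504) = -1059
Policy B (U := 32, Q + 53):
  Q = 101 + 53 = 154
  U = 32
  F = 36 − 3·154 − 4·32 = -554
  D = -27 + 5·154 + 3·(-554) = -919
D: -1059 − (-919) = -140

-140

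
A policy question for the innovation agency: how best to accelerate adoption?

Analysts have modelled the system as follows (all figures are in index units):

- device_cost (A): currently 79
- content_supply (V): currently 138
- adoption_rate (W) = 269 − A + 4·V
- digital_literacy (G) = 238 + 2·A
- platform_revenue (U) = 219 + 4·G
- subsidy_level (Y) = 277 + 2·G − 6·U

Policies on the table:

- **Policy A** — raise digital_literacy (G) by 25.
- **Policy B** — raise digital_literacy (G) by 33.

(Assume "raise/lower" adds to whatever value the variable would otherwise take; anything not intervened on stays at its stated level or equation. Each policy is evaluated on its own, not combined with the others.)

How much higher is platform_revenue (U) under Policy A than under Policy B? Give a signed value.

-32

Policy A (G + 25):
  A = 79
  G = 238 + 2·79 (+25 from intervention) = 421
  U = 219 + 4·421 = 1903
Policy B (G + 33):
  A = 79
  G = 238 + 2·79 (+33 from intervention) = 429
  U = 219 + 4·429 = 1935
U: 1903 − 1935 = -32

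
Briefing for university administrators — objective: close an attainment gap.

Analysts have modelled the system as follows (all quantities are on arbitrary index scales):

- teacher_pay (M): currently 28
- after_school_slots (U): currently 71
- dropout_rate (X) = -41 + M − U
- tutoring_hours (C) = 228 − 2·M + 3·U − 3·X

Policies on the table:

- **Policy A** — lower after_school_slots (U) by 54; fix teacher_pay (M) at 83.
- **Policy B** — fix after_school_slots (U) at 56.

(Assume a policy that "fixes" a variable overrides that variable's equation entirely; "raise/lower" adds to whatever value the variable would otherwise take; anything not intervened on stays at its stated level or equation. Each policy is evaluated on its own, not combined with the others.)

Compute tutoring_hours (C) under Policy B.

Policy B (U := 56):
  M = 28
  U = 56
  X = -41 + 28 − 56 = -69
  C = 228 − 2·28 + 3·56 − 3·(-69) = 547

547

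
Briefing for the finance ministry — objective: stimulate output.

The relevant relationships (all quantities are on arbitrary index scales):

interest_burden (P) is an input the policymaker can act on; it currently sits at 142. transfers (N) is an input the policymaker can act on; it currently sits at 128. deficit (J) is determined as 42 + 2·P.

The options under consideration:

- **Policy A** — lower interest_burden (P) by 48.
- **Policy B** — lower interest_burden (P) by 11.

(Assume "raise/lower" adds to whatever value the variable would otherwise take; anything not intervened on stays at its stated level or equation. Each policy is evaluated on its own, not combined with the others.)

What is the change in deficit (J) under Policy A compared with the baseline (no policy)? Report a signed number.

-96

Baseline:
  P = 142
  J = 42 + 2·142 = 326
Policy A (P − 48):
  P = 142 − 48 = 94
  J = 42 + 2·94 = 230
Change in J: 230 − 326 = -96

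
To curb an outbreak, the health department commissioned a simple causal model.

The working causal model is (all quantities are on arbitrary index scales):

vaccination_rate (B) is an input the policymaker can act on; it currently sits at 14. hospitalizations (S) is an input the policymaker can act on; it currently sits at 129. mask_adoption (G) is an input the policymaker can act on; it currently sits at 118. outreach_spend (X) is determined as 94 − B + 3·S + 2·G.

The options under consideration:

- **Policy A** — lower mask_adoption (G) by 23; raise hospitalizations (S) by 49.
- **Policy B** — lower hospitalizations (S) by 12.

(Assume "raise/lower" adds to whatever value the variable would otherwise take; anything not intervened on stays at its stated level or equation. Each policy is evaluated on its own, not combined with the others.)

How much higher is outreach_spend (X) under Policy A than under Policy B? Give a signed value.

Policy A (G − 23, S + 49):
  B = 14
  S = 129 + 49 = 178
  G = 118 − 23 = 95
  X = 94 − 14 + 3·178 + 2·95 = 804
Policy B (S − 12):
  B = 14
  S = 129 − 12 = 117
  G = 118
  X = 94 − 14 + 3·117 + 2·118 = 667
X: 804 − 667 = 137

137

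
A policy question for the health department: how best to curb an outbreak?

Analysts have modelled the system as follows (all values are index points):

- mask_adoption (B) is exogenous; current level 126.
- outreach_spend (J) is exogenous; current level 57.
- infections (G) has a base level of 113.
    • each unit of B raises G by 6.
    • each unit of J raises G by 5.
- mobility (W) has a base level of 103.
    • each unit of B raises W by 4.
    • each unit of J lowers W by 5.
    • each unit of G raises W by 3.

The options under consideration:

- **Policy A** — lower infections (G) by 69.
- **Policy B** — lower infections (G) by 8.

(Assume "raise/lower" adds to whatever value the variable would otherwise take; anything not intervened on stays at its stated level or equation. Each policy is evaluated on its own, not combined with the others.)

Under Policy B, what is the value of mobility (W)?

3760

Policy B (G − 8):
  B = 126
  J = 57
  G = 113 + 6·126 + 5·57 (−8 from intervention) = 1146
  W = 103 + 4·126 − 5·57 + 3·1146 = 3760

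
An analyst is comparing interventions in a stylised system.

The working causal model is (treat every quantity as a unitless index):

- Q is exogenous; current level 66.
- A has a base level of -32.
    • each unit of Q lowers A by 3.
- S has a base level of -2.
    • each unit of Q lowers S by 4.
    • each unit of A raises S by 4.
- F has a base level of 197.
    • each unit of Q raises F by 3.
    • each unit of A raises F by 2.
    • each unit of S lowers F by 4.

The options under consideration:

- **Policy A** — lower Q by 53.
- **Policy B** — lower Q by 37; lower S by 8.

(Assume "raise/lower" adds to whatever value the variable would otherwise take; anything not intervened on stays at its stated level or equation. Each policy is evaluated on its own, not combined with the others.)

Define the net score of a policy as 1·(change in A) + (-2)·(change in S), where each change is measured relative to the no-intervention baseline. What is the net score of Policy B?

Baseline:
  Q = 66
  A = -32 − 3·66 = -230
  S = -2 − 4·66 + 4·(-230) = -1186
Policy B (Q − 37, S − 8):
  Q = 66 − 37 = 29
  A = -32 − 3·29 = -119
  S = -2 − 4·29 + 4·(-119) (−8 from intervention) = -602
ΔA = -119 − (-230) = 111; ΔS = -602 − (-1186) = 584
Score = 1·111 + (-2)·584 = -1057

-1057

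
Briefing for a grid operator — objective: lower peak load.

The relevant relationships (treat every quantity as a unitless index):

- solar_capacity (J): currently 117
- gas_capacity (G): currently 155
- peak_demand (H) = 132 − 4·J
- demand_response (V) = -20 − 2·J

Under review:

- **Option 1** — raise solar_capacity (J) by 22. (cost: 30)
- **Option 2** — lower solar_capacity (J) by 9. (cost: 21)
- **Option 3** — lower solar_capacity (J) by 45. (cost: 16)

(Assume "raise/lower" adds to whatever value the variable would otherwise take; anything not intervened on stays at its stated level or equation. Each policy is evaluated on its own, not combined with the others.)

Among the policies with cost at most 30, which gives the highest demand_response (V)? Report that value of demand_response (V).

Option 1 (J + 22):
  J = 117 + 22 = 139
  V = -20 − 2·139 = -298
Option 2 (J − 9):
  J = 117 − 9 = 108
  V = -20 − 2·108 = -236
Option 3 (J − 45):
  J = 117 − 45 = 72
  V = -20 − 2·72 = -164
Comparing — Option 1: V=-298, Option 2: V=-236, Option 3: V=-164. Highest is -164 (Option 3).

-164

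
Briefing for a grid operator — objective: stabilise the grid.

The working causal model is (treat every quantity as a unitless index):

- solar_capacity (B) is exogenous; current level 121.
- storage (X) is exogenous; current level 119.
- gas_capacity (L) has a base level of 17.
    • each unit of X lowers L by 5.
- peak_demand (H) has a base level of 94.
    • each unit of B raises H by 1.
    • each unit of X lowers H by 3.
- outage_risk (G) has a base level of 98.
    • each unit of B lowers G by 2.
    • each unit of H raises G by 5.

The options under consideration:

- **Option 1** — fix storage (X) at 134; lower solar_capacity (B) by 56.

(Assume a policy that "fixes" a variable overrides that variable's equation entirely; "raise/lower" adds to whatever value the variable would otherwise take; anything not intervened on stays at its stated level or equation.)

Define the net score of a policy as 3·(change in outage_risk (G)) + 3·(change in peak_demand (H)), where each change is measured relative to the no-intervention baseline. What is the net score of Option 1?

-1482

Baseline:
  B = 121
  X = 119
  H = 94 + 121 − 3·119 = -142
  G = 98 − 2·121 + 5·(-142) = -854
Option 1 (X := 134, B − 56):
  B = 121 − 56 = 65
  X = 134
  H = 94 + 65 − 3·134 = -243
  G = 98 − 2·65 + 5·(-243) = -1247
ΔG = -1247 − (-854) = -393; ΔH = -243 − (-142) = -101
Score = 3·(-393) + 3·(-101) = -1482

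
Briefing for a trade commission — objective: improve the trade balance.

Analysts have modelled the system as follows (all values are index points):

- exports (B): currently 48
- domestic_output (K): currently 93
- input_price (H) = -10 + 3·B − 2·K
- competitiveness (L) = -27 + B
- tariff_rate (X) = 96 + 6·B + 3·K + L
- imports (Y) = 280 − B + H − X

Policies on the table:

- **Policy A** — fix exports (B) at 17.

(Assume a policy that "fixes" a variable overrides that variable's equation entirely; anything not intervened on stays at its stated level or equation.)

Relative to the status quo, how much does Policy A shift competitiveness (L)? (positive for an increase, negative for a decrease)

-31

Baseline:
  B = 48
  L = -27 + 48 = 21
Policy A (B := 17):
  B = 17
  L = -27 + 17 = -10
Change in L: -10 − 21 = -31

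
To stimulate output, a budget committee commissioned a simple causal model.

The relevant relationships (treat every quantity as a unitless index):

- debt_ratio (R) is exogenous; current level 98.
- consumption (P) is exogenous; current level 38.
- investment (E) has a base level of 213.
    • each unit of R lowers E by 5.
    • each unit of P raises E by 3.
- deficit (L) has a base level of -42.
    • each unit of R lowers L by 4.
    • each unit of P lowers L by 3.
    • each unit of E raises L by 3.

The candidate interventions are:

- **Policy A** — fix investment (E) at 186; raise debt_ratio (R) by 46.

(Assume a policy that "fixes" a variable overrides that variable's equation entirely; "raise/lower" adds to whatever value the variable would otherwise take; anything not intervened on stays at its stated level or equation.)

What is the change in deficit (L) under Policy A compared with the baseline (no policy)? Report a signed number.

Baseline:
  R = 98
  P = 38
  E = 213 − 5·98 + 3·38 = -163
  L = -42 − 4·98 − 3·38 + 3·(-163) = -1037
Policy A (E := 186, R + 46):
  R = 98 + 46 = 144
  P = 38
  E = 186
  L = -42 − 4·144 − 3·38 + 3·186 = -174
Change in L: -174 − (-1037) = 863

863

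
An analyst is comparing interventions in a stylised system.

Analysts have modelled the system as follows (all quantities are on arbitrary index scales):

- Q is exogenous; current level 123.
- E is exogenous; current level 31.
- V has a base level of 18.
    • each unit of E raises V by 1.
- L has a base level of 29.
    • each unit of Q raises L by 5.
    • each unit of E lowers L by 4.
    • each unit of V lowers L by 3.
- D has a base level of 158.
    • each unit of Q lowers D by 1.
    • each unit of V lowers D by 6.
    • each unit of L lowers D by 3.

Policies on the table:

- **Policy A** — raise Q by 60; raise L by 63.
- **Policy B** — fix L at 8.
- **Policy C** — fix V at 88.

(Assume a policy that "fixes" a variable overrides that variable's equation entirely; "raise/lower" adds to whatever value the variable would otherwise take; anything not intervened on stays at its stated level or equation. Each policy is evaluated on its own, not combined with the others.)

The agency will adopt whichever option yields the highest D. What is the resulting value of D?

Policy A (Q + 60, L + 63):
  Q = 123 + 60 = 183
  E = 31
  V = 18 + 31 = 49
  L = 29 + 5·183 − 4·31 − 3·49 (+63 from intervention) = 736
  D = 158 − 183 − 6·49 − 3·736 = -2527
Policy B (L := 8):
  Q = 123
  E = 31
  V = 18 + 31 = 49
  L = 8
  D = 158 − 123 − 6·49 − 3·8 = -283
Policy C (V := 88):
  Q = 123
  E = 31
  V = 88
  L = 29 + 5·123 − 4·31 − 3·88 = 256
  D = 158 − 123 − 6·88 − 3·256 = -1261
Comparing — Policy A: D=-2527, Policy B: D=-283, Policy C: D=-1261. Highest is -283 (Policy B).

-283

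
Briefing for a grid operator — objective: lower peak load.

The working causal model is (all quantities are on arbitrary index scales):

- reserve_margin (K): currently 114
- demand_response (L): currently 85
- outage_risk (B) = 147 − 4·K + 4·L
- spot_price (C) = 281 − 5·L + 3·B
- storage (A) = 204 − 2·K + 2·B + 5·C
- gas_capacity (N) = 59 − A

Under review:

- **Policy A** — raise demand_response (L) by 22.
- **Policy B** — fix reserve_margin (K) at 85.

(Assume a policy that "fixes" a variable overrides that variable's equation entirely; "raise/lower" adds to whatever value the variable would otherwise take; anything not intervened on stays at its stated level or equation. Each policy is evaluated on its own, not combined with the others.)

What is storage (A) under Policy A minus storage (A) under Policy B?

Policy A (L + 22):
  K = 114
  L = 85 + 22 = 107
  B = 147 − 4·114 + 4·107 = 119
  C = 281 − 5·107 + 3·119 = 103
  A = 204 − 2·114 + 2·119 + 5·103 = 729
Policy B (K := 85):
  K = 85
  L = 85
  B = 147 − 4·85 + 4·85 = 147
  C = 281 − 5·85 + 3·147 = 297
  A = 204 − 2·85 + 2·147 + 5·297 = 1813
A: 729 − 1813 = -1084

-1084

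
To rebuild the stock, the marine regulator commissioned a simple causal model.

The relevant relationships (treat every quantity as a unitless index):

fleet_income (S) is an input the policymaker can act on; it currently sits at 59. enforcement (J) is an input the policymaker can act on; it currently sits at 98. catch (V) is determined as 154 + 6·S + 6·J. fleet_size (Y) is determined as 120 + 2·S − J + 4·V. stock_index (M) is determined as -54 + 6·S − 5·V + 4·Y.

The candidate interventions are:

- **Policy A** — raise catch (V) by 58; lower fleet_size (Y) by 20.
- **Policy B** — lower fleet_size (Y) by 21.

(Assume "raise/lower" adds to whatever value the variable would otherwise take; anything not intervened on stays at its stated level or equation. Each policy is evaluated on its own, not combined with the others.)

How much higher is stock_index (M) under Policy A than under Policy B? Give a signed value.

Policy A (V + 58, Y − 20):
  S = 59
  J = 98
  V = 154 + 6·59 + 6·98 (+58 from intervention) = 1154
  Y = 120 + 2·59 − 98 + 4·1154 (−20 from intervention) = 4736
  M = -54 + 6·59 − 5·1154 + 4·4736 = 13474
Policy B (Y − 21):
  S = 59
  J = 98
  V = 154 + 6·59 + 6·98 = 1096
  Y = 120 + 2·59 − 98 + 4·1096 (−21 from intervention) = 4503
  M = -54 + 6·59 − 5·1096 + 4·4503 = 12832
M: 13474 − 12832 = 642

642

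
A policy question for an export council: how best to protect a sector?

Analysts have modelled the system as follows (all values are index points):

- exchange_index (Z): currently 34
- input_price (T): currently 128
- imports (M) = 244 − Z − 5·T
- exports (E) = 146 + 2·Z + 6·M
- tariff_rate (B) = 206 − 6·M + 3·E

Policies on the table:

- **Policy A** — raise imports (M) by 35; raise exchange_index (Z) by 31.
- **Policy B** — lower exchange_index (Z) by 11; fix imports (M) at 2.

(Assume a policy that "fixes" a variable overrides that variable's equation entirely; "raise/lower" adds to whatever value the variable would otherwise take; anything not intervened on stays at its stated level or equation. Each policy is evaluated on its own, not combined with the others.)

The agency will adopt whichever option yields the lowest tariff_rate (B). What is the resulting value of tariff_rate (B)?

Policy A (M + 35, Z + 31):
  Z = 34 + 31 = 65
  T = 128
  M = 244 − 65 − 5·128 (+35 from intervention) = -426
  E = 146 + 2·65 + 6·(-426) = -2280
  B = 206 − 6·(-426) + 3·(-2280) = -4078
Policy B (Z − 11, M := 2):
  Z = 34 − 11 = 23
  T = 128
  M = 2
  E = 146 + 2·23 + 6·2 = 204
  B = 206 − 6·2 + 3·204 = 806
Comparing — Policy A: B=-4078, Policy B: B=806. Lowest is -4078 (Policy A).

-4078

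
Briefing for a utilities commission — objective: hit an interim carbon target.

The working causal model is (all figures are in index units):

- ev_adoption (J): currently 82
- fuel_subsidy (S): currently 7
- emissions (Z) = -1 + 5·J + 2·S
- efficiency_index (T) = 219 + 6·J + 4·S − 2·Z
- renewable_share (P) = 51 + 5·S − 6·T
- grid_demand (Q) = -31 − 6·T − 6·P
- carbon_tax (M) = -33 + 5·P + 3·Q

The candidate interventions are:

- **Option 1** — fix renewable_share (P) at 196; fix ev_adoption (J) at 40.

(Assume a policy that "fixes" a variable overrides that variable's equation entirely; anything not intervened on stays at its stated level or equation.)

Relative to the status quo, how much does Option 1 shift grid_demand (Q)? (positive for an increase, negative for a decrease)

2184

Baseline:
  J = 82
  S = 7
  Z = -1 + 5·82 + 2·7 = 423
  T = 219 + 6·82 + 4·7 − 2·423 = -107
  P = 51 + 5·7 − 6·(-107) = 728
  Q = -31 − 6·(-107) − 6·728 = -3757
Option 1 (P := 196, J := 40):
  J = 40
  S = 7
  Z = -1 + 5·40 + 2·7 = 213
  T = 219 + 6·40 + 4·7 − 2·213 = 61
  P = 196
  Q = -31 − 6·61 − 6·196 = -1573
Change in Q: -1573 − (-3757) = 2184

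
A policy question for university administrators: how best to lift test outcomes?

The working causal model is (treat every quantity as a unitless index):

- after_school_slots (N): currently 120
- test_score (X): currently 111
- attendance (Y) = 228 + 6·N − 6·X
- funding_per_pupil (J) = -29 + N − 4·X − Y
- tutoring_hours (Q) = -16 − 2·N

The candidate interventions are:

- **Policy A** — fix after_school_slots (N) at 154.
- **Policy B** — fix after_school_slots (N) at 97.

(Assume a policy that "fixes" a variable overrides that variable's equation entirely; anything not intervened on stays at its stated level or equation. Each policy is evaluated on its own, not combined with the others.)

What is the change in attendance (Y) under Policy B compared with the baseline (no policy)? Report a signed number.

Baseline:
  N = 120
  X = 111
  Y = 228 + 6·120 − 6·111 = 282
Policy B (N := 97):
  N = 97
  X = 111
  Y = 228 + 6·97 − 6·111 = 144
Change in Y: 144 − 282 = -138

-138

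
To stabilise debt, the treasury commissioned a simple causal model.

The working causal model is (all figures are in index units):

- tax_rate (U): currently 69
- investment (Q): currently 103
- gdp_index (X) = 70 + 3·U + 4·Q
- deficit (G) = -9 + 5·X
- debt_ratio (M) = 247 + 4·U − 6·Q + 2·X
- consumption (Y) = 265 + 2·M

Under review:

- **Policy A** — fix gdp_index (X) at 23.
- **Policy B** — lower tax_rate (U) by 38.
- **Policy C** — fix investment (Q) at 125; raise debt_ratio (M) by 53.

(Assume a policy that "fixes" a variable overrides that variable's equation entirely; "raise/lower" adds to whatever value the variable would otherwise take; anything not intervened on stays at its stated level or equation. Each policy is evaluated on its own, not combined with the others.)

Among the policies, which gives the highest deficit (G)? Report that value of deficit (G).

Policy A (X := 23):
  U = 69
  Q = 103
  X = 23
  G = -9 + 5·23 = 106
Policy B (U − 38):
  U = 69 − 38 = 31
  Q = 103
  X = 70 + 3·31 + 4·103 = 575
  G = -9 + 5·575 = 2866
Policy C (Q := 125, M + 53):
  U = 69
  Q = 125
  X = 70 + 3·69 + 4·125 = 777
  G = -9 + 5·777 = 3876
Comparing — Policy A: G=106, Policy B: G=2866, Policy C: G=3876. Highest is 3876 (Policy C).

3876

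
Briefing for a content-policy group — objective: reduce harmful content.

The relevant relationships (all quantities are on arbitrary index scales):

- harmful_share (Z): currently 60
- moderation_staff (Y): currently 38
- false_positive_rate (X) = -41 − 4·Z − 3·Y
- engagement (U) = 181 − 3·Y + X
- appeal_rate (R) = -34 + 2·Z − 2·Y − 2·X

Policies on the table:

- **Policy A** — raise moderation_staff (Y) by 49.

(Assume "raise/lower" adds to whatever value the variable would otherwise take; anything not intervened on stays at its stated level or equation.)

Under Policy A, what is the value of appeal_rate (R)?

996

Policy A (Y + 49):
  Z = 60
  Y = 38 + 49 = 87
  X = -41 − 4·60 − 3·87 = -542
  R = -34 + 2·60 − 2·87 − 2·(-542) = 996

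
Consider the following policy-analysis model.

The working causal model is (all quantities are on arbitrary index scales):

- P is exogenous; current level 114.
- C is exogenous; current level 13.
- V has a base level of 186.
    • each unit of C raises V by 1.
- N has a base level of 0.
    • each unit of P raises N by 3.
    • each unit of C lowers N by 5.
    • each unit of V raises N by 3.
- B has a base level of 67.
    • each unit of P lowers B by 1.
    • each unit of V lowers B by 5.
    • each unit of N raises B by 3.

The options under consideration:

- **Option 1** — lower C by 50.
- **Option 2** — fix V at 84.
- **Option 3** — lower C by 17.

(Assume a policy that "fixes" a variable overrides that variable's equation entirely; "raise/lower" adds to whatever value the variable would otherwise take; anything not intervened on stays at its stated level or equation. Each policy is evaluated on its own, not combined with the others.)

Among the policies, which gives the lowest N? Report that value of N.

529

Option 1 (C − 50):
  P = 114
  C = 13 − 50 = -37
  V = 186 + (-37) = 149
  N = 0 + 3·114 − 5·(-37) + 3·149 = 974
Option 2 (V := 84):
  P = 114
  C = 13
  V = 84
  N = 0 + 3·114 − 5·13 + 3·84 = 529
Option 3 (C − 17):
  P = 114
  C = 13 − 17 = -4
  V = 186 + (-4) = 182
  N = 0 + 3·114 − 5·(-4) + 3·182 = 908
Comparing — Option 1: N=974, Option 2: N=529, Option 3: N=908. Lowest is 529 (Option 2).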